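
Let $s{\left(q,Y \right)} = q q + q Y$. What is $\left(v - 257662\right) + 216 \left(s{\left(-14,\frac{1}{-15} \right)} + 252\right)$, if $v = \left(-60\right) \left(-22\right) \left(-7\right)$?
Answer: $- \frac{849662}{5} \approx -1.6993 \cdot 10^{5}$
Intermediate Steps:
$v = -9240$ ($v = 1320 \left(-7\right) = -9240$)
$s{\left(q,Y \right)} = q^{2} + Y q$
$\left(v - 257662\right) + 216 \left(s{\left(-14,\frac{1}{-15} \right)} + 252\right) = \left(-9240 - 257662\right) + 216 \left(- 14 \left(\frac{1}{-15} - 14\right) + 252\right) = -266902 + 216 \left(- 14 \left(- \frac{1}{15} - 14\right) + 252\right) = -266902 + 216 \left(\left(-14\right) \left(- \frac{211}{15}\right) + 252\right) = -266902 + 216 \left(\frac{2954}{15} + 252\right) = -266902 + 216 \cdot \frac{6734}{15} = -266902 + \frac{484848}{5} = - \frac{849662}{5}$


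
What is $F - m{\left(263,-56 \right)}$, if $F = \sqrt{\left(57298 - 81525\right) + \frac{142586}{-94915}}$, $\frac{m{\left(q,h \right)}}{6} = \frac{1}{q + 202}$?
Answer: $- \frac{2}{155} + \frac{i \sqrt{218271117540265}}{94915} \approx -0.012903 + 155.66 i$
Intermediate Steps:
$m{\left(q,h \right)} = \frac{6}{202 + q}$ ($m{\left(q,h \right)} = \frac{6}{q + 202} = \frac{6}{202 + q}$)
$F = \frac{i \sqrt{218271117540265}}{94915}$ ($F = \sqrt{\left(57298 - 81525\right) + 142586 \left(- \frac{1}{94915}\right)} = \sqrt{-24227 - \frac{142586}{94915}} = \sqrt{- \frac{2299648291}{94915}} = \frac{i \sqrt{218271117540265}}{94915} \approx 155.66 i$)
$F - m{\left(263,-56 \right)} = \frac{i \sqrt{218271117540265}}{94915} - \frac{6}{202 + 263} = \frac{i \sqrt{218271117540265}}{94915} - \frac{6}{465} = \frac{i \sqrt{218271117540265}}{94915} - 6 \cdot \frac{1}{465} = \frac{i \sqrt{218271117540265}}{94915} - \frac{2}{155} = - \frac{2}{155} + \frac{i \sqrt{218271117540265}}{94915}$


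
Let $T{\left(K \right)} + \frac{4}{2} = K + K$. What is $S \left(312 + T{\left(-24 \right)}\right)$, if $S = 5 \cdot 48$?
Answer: $62880$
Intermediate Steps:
$S = 240$
$T{\left(K \right)} = -2 + 2 K$ ($T{\left(K \right)} = -2 + \left(K + K\right) = -2 + 2 K$)
$S \left(312 + T{\left(-24 \right)}\right) = 240 \left(312 + \left(-2 + 2 \left(-24\right)\right)\right) = 240 \left(312 - 50\right) = 240 \cdot 262 = 62880$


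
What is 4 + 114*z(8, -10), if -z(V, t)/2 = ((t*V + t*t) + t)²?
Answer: -22796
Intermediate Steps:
z(V, t) = -2*(t + t² + V*t)² (z(V, t) = -2*((t*V + t*t) + t)² = -2*((V*t + t²) + t)² = -2*((t² + V*t) + t)² = -2*(t + t² + V*t)²)
4 + 114*z(8, -10) = 4 + 114*(-2*(-10)²*(1 + 8 - 10)²) = 4 + 114*(-2*100*(-1)²) = 4 + 114*(-2*100*1) = 4 + 114*(-200) = 4 - 22800 = -22796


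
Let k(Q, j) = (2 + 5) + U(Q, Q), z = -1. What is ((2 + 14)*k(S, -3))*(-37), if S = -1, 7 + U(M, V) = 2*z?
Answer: 1184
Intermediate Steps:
U(M, V) = -9 (U(M, V) = -7 + 2*(-1) = -7 - 2 = -9)
k(Q, j) = -2 (k(Q, j) = (2 + 5) - 9 = 7 - 9 = -2)
((2 + 14)*k(S, -3))*(-37) = ((2 + 14)*(-2))*(-37) = (16*(-2))*(-37) = -32*(-37) = 1184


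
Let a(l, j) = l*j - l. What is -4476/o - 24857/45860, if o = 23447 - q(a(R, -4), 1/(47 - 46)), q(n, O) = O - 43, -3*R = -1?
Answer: -789135433/1077205540 ≈ -0.73258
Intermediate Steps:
R = ⅓ (R = -⅓*(-1) = ⅓ ≈ 0.33333)
a(l, j) = -l + j*l (a(l, j) = j*l - l = -l + j*l)
q(n, O) = -43 + O
o = 23489 (o = 23447 - (-43 + 1/(47 - 46)) = 23447 - (-43 + 1/1) = 23447 - (-43 + 1) = 23447 - 1*(-42) = 23447 + 42 = 23489)
-4476/o - 24857/45860 = -4476/23489 - 24857/45860 = -789135433/1077205540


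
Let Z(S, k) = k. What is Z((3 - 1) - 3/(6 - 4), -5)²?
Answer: 25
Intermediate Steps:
Z((3 - 1) - 3/(6 - 4), -5)² = (-5)² = 25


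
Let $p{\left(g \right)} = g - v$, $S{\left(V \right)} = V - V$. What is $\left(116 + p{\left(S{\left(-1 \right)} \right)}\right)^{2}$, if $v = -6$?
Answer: $14884$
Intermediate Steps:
$S{\left(V \right)} = 0$
$p{\left(g \right)} = 6 + g$ ($p{\left(g \right)} = g - -6 = g + 6 = 6 + g$)
$\left(116 + p{\left(S{\left(-1 \right)} \right)}\right)^{2} = \left(116 + \left(6 + 0\right)\right)^{2} = \left(116 + 6\right)^{2} = 122^{2} = 14884$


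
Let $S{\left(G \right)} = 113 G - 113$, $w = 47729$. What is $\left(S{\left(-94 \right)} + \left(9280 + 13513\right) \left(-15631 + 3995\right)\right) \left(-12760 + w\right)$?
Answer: $-9274830772427$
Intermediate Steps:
$S{\left(G \right)} = -113 + 113 G$
$\left(S{\left(-94 \right)} + \left(9280 + 13513\right) \left(-15631 + 3995\right)\right) \left(-12760 + w\right) = \left(\left(-113 + 113 \left(-94\right)\right) + \left(9280 + 13513\right) \left(-15631 + 3995\right)\right) \left(-12760 + 47729\right) = \left(\left(-113 - 10622\right) + 22793 \left(-11636\right)\right) 34969 = \left(-10735 - 265219348\right) 34969 = \left(-265230083\right) 34969 = -9274830772427$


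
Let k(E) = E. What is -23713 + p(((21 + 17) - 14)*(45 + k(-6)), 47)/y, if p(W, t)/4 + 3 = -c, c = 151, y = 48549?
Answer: -1151243053/48549 ≈ -23713.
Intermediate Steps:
p(W, t) = -616 (p(W, t) = -12 + 4*(-1*151) = -12 + 4*(-151) = -12 - 604 = -616)
-23713 + p(((21 + 17) - 14)*(45 + k(-6)), 47)/y = -23713 - 616/48549 = -1151243053/48549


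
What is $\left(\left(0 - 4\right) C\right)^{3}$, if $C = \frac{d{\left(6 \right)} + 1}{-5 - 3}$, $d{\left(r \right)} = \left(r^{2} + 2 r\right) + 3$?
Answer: $17576$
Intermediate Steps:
$d{\left(r \right)} = 3 + r^{2} + 2 r$
$C = - \frac{13}{2}$ ($C = \frac{\left(3 + 6^{2} + 2 \cdot 6\right) + 1}{-5 - 3} = \frac{\left(3 + 36 + 12\right) + 1}{-8} = \left(51 + 1\right) \left(- \frac{1}{8}\right) = 52 \left(- \frac{1}{8}\right) = - \frac{13}{2} \approx -6.5$)
$\left(\left(0 - 4\right) C\right)^{3} = \left(\left(0 - 4\right) \left(- \frac{13}{2}\right)\right)^{3} = \left(\left(-4\right) \left(- \frac{13}{2}\right)\right)^{3} = 26^{3} = 17576$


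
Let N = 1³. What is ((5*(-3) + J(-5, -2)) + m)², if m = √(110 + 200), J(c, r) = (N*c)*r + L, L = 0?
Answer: (5 - √310)² ≈ 158.93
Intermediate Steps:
N = 1
J(c, r) = c*r (J(c, r) = (1*c)*r + 0 = c*r + 0 = c*r)
m = √310 ≈ 17.607
((5*(-3) + J(-5, -2)) + m)² = ((5*(-3) - 5*(-2)) + √310)² = ((-15 + 10) + √310)² = (-5 + √310)²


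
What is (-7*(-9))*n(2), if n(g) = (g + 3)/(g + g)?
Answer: 315/4 ≈ 78.750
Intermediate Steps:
n(g) = (3 + g)/(2*g) (n(g) = (3 + g)/((2*g)) = (3 + g)*(1/(2*g)) = (3 + g)/(2*g))
(-7*(-9))*n(2) = (-7*(-9))*((½)*(3 + 2)/2) = 63*((½)*(½)*5) = 63*(5/4) = 315/4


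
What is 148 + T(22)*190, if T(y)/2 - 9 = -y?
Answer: -4792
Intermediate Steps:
T(y) = 18 - 2*y (T(y) = 18 + 2*(-y) = 18 - 2*y)
148 + T(22)*190 = 148 + (18 - 2*22)*190 = 148 + (18 - 44)*190 = 148 - 26*190 = 148 - 4940 = -4792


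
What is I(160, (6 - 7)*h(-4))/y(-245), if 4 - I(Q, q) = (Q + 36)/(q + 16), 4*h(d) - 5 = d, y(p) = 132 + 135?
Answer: -76/2403 ≈ -0.031627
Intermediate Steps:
y(p) = 267
h(d) = 5/4 + d/4
I(Q, q) = 4 - (36 + Q)/(16 + q) (I(Q, q) = 4 - (Q + 36)/(q + 16) = 4 - (36 + Q)/(16 + q))
I(160, (6 - 7)*h(-4))/y(-245) = ((28 - 1*160 + 4*((6 - 7)*(5/4 + (¼)*(-4))))/(16 + (6 - 7)*(5/4 + (¼)*(-4))))/267 = ((28 - 160 + 4*(-(5/4 - 1)))/(16 - (5/4 - 1)))*(1/267) = ((28 - 160 + 4*(-1*¼))/(16 - 1*¼))*(1/267) = ((28 - 160 + 4*(-¼))/(16 - ¼))*(1/267) = ((28 - 160 - 1)/(63/4))*(1/267) = ((4/63)*(-133))*(1/267) = -76/9*1/267 = -76/2403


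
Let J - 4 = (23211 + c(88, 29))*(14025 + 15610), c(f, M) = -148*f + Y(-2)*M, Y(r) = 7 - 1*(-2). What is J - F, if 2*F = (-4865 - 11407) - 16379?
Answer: 619285619/2 ≈ 3.0964e+8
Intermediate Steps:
Y(r) = 9 (Y(r) = 7 + 2 = 9)
c(f, M) = -148*f + 9*M
F = -32651/2 (F = ((-4865 - 11407) - 16379)/2 = (-16272 - 16379)/2 = (1/2)*(-32651) = -32651/2 ≈ -16326.)
J = 309626484 (J = 4 + (23211 + (-148*88 + 9*29))*(14025 + 15610) = 4 + (23211 + (-13024 + 261))*29635 = 4 + (23211 - 12763)*29635 = 4 + 10448*29635 = 4 + 309626480 = 309626484)
J - F = 309626484 - 1*(-32651/2) = 309626484 + 32651/2 = 619285619/2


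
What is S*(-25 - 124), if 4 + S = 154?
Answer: -22350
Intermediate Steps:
S = 150 (S = -4 + 154 = 150)
S*(-25 - 124) = 150*(-25 - 124) = 150*(-149) = -22350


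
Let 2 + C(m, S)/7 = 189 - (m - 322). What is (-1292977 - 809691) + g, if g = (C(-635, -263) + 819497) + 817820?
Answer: -457343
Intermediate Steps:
C(m, S) = 3563 - 7*m (C(m, S) = -14 + 7*(189 - (m - 322)) = -14 + 7*(189 - (-322 + m)) = -14 + 7*(189 + (322 - m)) = -14 + 7*(511 - m) = -14 + (3577 - 7*m) = 3563 - 7*m)
g = 1645325 (g = ((3563 - 7*(-635)) + 819497) + 817820 = ((3563 + 4445) + 819497) + 817820 = (8008 + 819497) + 817820 = 827505 + 817820 = 1645325)
(-1292977 - 809691) + g = (-1292977 - 809691) + 1645325 = -2102668 + 1645325 = -457343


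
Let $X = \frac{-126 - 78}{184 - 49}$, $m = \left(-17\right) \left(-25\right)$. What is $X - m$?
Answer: $- \frac{19193}{45} \approx -426.51$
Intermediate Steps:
$m = 425$
$X = - \frac{68}{45}$ ($X = - \frac{204}{135} = \left(-204\right) \frac{1}{135} = - \frac{68}{45} \approx -1.5111$)
$X - m = - \frac{68}{45} - 425 = - \frac{19193}{45}$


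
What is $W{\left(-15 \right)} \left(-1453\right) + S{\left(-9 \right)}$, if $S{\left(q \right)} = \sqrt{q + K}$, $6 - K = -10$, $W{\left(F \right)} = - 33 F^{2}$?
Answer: $10788525 + \sqrt{7} \approx 1.0789 \cdot 10^{7}$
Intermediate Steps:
$K = 16$ ($K = 6 - -10 = 6 + 10 = 16$)
$S{\left(q \right)} = \sqrt{16 + q}$ ($S{\left(q \right)} = \sqrt{q + 16} = \sqrt{16 + q}$)
$W{\left(-15 \right)} \left(-1453\right) + S{\left(-9 \right)} = - 33 \left(-15\right)^{2} \left(-1453\right) + \sqrt{16 - 9} = \left(-33\right) 225 \left(-1453\right) + \sqrt{7} = \left(-7425\right) \left(-1453\right) + \sqrt{7} = 10788525 + \sqrt{7}$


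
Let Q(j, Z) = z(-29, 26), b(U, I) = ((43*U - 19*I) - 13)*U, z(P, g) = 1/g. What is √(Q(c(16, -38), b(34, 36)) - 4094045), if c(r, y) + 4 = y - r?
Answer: 3*I*√307508266/26 ≈ 2023.4*I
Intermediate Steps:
c(r, y) = -4 + y - r (c(r, y) = -4 + (y - r) = -4 + y - r)
b(U, I) = U*(-13 - 19*I + 43*U) (b(U, I) = ((-19*I + 43*U) - 13)*U = (-13 - 19*I + 43*U)*U = U*(-13 - 19*I + 43*U))
Q(j, Z) = 1/26
√(Q(c(16, -38), b(34, 36)) - 4094045) = √(1/26 - 4094045) = √(-106445169/26) = 3*I*√307508266/26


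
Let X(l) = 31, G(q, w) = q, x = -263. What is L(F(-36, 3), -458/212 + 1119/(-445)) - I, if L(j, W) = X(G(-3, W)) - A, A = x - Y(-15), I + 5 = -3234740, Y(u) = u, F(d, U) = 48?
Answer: 3235024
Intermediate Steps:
I = -3234745 (I = -5 - 3234740 = -3234745)
A = -248 (A = -263 - 1*(-15) = -263 + 15 = -248)
L(j, W) = 279 (L(j, W) = 31 - 1*(-248) = 31 + 248 = 279)
L(F(-36, 3), -458/212 + 1119/(-445)) - I = 279 - 1*(-3234745) = 279 + 3234745 = 3235024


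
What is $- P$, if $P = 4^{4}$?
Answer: $-256$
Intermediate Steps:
$P = 256$
$- P = \left(-1\right) 256 = -256$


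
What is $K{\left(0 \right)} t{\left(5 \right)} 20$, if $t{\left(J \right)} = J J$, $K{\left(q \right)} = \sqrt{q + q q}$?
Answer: $0$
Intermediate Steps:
$K{\left(q \right)} = \sqrt{q + q^{2}}$
$t{\left(J \right)} = J^{2}$
$K{\left(0 \right)} t{\left(5 \right)} 20 = \sqrt{0 \left(1 + 0\right)} 5^{2} \cdot 20 = \sqrt{0 \cdot 1} \cdot 25 \cdot 20 = \sqrt{0} \cdot 25 \cdot 20 = 0 \cdot 25 \cdot 20 = 0 \cdot 20 = 0$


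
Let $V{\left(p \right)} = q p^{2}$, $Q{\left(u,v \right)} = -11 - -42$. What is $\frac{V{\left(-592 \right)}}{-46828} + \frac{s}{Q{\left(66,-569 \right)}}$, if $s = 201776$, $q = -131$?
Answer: $\frac{2718000208}{362917} \approx 7489.3$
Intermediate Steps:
$Q{\left(u,v \right)} = 31$ ($Q{\left(u,v \right)} = -11 + 42 = 31$)
$V{\left(p \right)} = - 131 p^{2}$
$\frac{V{\left(-592 \right)}}{-46828} + \frac{s}{Q{\left(66,-569 \right)}} = \frac{\left(-131\right) \left(-592\right)^{2}}{-46828} + \frac{201776}{31} = \left(-131\right) 350464 \left(- \frac{1}{46828}\right) + 201776 \cdot \frac{1}{31} = \left(-45910784\right) \left(- \frac{1}{46828}\right) + \frac{201776}{31} = \frac{11477696}{11707} + \frac{201776}{31} = \frac{2718000208}{362917}$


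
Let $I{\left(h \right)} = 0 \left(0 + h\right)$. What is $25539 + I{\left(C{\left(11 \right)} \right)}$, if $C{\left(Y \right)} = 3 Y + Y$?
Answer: $25539$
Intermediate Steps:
$C{\left(Y \right)} = 4 Y$
$I{\left(h \right)} = 0$ ($I{\left(h \right)} = 0 h = 0$)
$25539 + I{\left(C{\left(11 \right)} \right)} = 25539 + 0 = 25539$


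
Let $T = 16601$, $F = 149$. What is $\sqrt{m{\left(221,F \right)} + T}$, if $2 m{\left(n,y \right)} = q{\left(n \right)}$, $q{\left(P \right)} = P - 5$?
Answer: $7 \sqrt{341} \approx 129.26$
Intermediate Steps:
$q{\left(P \right)} = -5 + P$
$m{\left(n,y \right)} = - \frac{5}{2} + \frac{n}{2}$ ($m{\left(n,y \right)} = \frac{-5 + n}{2} = - \frac{5}{2} + \frac{n}{2}$)
$\sqrt{m{\left(221,F \right)} + T} = \sqrt{\left(- \frac{5}{2} + \frac{1}{2} \cdot 221\right) + 16601} = \sqrt{\left(- \frac{5}{2} + \frac{221}{2}\right) + 16601} = \sqrt{108 + 16601} = \sqrt{16709} = 7 \sqrt{341}$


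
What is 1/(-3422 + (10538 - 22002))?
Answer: -1/14886 ≈ -6.7177e-5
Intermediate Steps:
1/(-3422 + (10538 - 22002)) = 1/(-3422 - 11464) = 1/(-14886) = -1/14886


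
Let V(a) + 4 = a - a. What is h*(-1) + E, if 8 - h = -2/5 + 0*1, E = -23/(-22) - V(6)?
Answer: -369/110 ≈ -3.3545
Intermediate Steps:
V(a) = -4 (V(a) = -4 + (a - a) = -4 + 0 = -4)
E = 111/22 (E = -23/(-22) - 1*(-4) = -23*(-1/22) + 4 = 23/22 + 4 = 111/22 ≈ 5.0455)
h = 42/5 (h = 8 - (-2/5 + 0*1) = 8 - (-2*1/5 + 0) = 8 - (-2/5 + 0) = 8 - 1*(-2/5) = 8 + 2/5 = 42/5 ≈ 8.4000)
h*(-1) + E = (42/5)*(-1) + 111/22 = -42/5 + 111/22 = -369/110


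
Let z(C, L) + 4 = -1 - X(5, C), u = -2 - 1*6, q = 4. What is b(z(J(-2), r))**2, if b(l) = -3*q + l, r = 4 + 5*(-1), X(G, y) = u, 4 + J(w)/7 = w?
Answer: 81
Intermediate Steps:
J(w) = -28 + 7*w
u = -8 (u = -2 - 6 = -8)
X(G, y) = -8
r = -1 (r = 4 - 5 = -1)
z(C, L) = 3 (z(C, L) = -4 + (-1 - 1*(-8)) = -4 + (-1 + 8) = -4 + 7 = 3)
b(l) = -12 + l (b(l) = -3*4 + l = -12 + l)
b(z(J(-2), r))**2 = (-12 + 3)**2 = (-9)**2 = 81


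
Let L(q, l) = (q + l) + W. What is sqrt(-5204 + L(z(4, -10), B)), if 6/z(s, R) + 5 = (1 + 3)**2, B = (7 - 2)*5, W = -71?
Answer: 12*I*sqrt(4411)/11 ≈ 72.453*I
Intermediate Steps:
B = 25 (B = 5*5 = 25)
z(s, R) = 6/11 (z(s, R) = 6/(-5 + (1 + 3)**2) = 6/(-5 + 4**2) = 6/(-5 + 16) = 6/11)
L(q, l) = -71 + l + q (L(q, l) = (q + l) - 71 = (l + q) - 71 = -71 + l + q)
sqrt(-5204 + L(z(4, -10), B)) = sqrt(-5204 + (-71 + 25 + 6/11)) = sqrt(-5204 - 500/11) = sqrt(-57744/11) = 12*I*sqrt(4411)/11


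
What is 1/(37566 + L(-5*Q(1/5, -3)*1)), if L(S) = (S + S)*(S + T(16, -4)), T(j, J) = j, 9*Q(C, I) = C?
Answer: 81/3042560 ≈ 2.6622e-5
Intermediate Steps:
Q(C, I) = C/9
L(S) = 2*S*(16 + S) (L(S) = (S + S)*(S + 16) = (2*S)*(16 + S) = 2*S*(16 + S))
1/(37566 + L(-5*Q(1/5, -3)*1)) = 1/(37566 + 2*(-5*1/5/9*1)*(16 - 5*1/5/9*1)) = 1/(37566 + 2*(-5*1*(⅕)/9*1)*(16 - 5*1*(⅕)/9*1)) = 1/(37566 + 2*(-5/(9*5)*1)*(16 - 5/(9*5)*1)) = 1/(37566 + 2*(-5*1/45*1)*(16 - 5*1/45*1)) = 1/(37566 + 2*(-⅑*1)*(16 - ⅑*1)) = 1/(37566 + 2*(-⅑)*(16 - ⅑)) = 1/(37566 + 2*(-⅑)*(143/9)) = 1/(37566 - 286/81) = 1/(3042560/81) = 81/3042560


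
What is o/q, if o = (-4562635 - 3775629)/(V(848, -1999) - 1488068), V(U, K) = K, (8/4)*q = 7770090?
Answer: 8338264/5788977348015 ≈ 1.4404e-6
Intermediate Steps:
q = 3885045 (q = (½)*7770090 = 3885045)
o = 8338264/1490067 (o = (-4562635 - 3775629)/(-1999 - 1488068) = -8338264/(-1490067) = -8338264*(-1/1490067) = 8338264/1490067 ≈ 5.5959)
o/q = (8338264/1490067)/3885045 = (8338264/1490067)*(1/3885045) = 8338264/5788977348015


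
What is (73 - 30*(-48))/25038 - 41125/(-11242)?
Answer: 37382032/10052757 ≈ 3.7186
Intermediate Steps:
(73 - 30*(-48))/25038 - 41125/(-11242) = (73 + 1440)*(1/25038) - 41125*(-1/11242) = 1513*(1/25038) + 5875/1606 = 1513/25038 + 5875/1606 = 37382032/10052757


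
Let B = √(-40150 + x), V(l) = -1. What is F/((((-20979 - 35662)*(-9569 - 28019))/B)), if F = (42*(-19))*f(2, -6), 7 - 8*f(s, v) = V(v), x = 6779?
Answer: -399*I*√33371/1064510954 ≈ -6.8471e-5*I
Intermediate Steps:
f(s, v) = 1 (f(s, v) = 7/8 - ⅛*(-1) = 7/8 + ⅛ = 1)
B = I*√33371 (B = √(-40150 + 6779) = √(-33371) = I*√33371 ≈ 182.68*I)
F = -798 (F = (42*(-19))*1 = -798*1 = -798)
F/((((-20979 - 35662)*(-9569 - 28019))/B)) = -798*I*√33371/((-20979 - 35662)*(-9569 - 28019)) = -798*I*√33371/2129021908 = -399*I*√33371/1064510954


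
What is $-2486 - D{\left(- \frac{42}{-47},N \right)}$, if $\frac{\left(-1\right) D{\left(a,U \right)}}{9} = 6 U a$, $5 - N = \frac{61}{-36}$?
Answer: $- \frac{101659}{47} \approx -2163.0$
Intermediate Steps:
$N = \frac{241}{36}$ ($N = 5 - \frac{61}{-36} = 5 - 61 \left(- \frac{1}{36}\right) = 5 - - \frac{61}{36} = 5 + \frac{61}{36} = \frac{241}{36} \approx 6.6944$)
$D{\left(a,U \right)} = - 54 U a$ ($D{\left(a,U \right)} = - 9 \cdot 6 U a = - 54 U a$)
$-2486 - D{\left(- \frac{42}{-47},N \right)} = -2486 - \left(-54\right) \frac{241}{36} \left(- \frac{42}{-47}\right) = -2486 - \left(-54\right) \frac{241}{36} \left(\left(-42\right) \left(- \frac{1}{47}\right)\right) = -2486 - \left(-54\right) \frac{241}{36} \cdot \frac{42}{47} = -2486 - - \frac{15183}{47} = -2486 + \frac{15183}{47} = - \frac{101659}{47}$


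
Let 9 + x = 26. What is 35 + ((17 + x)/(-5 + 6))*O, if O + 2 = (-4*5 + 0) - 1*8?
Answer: -985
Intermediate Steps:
x = 17 (x = -9 + 26 = 17)
O = -30 (O = -2 + ((-4*5 + 0) - 1*8) = -2 + ((-20 + 0) - 8) = -2 + (-20 - 8) = -2 - 28 = -30)
35 + ((17 + x)/(-5 + 6))*O = 35 + ((17 + 17)/(-5 + 6))*(-30) = 35 + (34/1)*(-30) = 35 + (34*1)*(-30) = 35 + 34*(-30) = 35 - 1020 = -985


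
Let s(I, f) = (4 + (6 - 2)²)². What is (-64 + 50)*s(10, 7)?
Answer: -5600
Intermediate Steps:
s(I, f) = 400 (s(I, f) = (4 + 4²)² = (4 + 16)² = 20² = 400)
(-64 + 50)*s(10, 7) = (-64 + 50)*400 = -14*400 = -5600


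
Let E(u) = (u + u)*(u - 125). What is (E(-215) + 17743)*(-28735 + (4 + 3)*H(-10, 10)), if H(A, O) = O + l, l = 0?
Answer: -4699426095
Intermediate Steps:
H(A, O) = O (H(A, O) = O + 0 = O)
E(u) = 2*u*(-125 + u) (E(u) = (2*u)*(-125 + u) = 2*u*(-125 + u))
(E(-215) + 17743)*(-28735 + (4 + 3)*H(-10, 10)) = (2*(-215)*(-125 - 215) + 17743)*(-28735 + (4 + 3)*10) = (2*(-215)*(-340) + 17743)*(-28735 + 7*10) = (146200 + 17743)*(-28735 + 70) = 163943*(-28665) = -4699426095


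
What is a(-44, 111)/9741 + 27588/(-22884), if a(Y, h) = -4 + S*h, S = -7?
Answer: -23883926/18576087 ≈ -1.2857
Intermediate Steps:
a(Y, h) = -4 - 7*h
a(-44, 111)/9741 + 27588/(-22884) = (-4 - 7*111)/9741 + 27588/(-22884) = (-4 - 777)*(1/9741) + 27588*(-1/22884) = -781*1/9741 - 2299/1907 = -781/9741 - 2299/1907 = -23883926/18576087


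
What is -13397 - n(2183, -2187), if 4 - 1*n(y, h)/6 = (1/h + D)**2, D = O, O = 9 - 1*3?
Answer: -21053087701/1594323 ≈ -13205.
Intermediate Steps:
O = 6 (O = 9 - 3 = 6)
D = 6
n(y, h) = 24 - 6*(6 + 1/h)**2 (n(y, h) = 24 - 6*(1/h + 6)**2 = 24 - 6*(6 + 1/h)**2)
-13397 - n(2183, -2187) = -13397 - (-192 - 72/(-2187) - 6/(-2187)**2) = -13397 - (-192 - 72*(-1/2187) - 6*1/4782969) = -13397 - (-192 + 8/243 - 2/1594323) = -13397 - 1*(-306057530/1594323) = -13397 + 306057530/1594323 = -21053087701/1594323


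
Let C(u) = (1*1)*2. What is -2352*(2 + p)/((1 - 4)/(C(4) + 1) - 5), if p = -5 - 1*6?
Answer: -3528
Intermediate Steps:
p = -11 (p = -5 - 6 = -11)
C(u) = 2 (C(u) = 1*2 = 2)
-2352*(2 + p)/((1 - 4)/(C(4) + 1) - 5) = -2352*(2 - 11)/((1 - 4)/(2 + 1) - 5) = -(-21168)/(-3/3 - 5) = -(-21168)/(-3*⅓ - 5) = -(-21168)/(-1 - 5) = -(-21168)/(-6) = -(-21168)*(-1)/6 = -2352*3/2 = -3528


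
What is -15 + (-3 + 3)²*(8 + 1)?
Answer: -15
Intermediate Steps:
-15 + (-3 + 3)²*(8 + 1) = -15 + 0²*9 = -15 + 0*9 = -15 + 0 = -15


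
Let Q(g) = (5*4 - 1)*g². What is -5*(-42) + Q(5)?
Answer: 685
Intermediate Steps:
Q(g) = 19*g² (Q(g) = (20 - 1)*g² = 19*g²)
-5*(-42) + Q(5) = -5*(-42) + 19*5² = 210 + 19*25 = 210 + 475 = 685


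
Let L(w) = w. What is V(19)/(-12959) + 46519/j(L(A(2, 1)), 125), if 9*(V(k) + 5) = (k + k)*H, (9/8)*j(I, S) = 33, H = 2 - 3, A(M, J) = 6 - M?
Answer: 1479698161/933048 ≈ 1585.9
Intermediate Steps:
H = -1
j(I, S) = 88/3 (j(I, S) = (8/9)*33 = 88/3)
V(k) = -5 - 2*k/9 (V(k) = -5 + ((k + k)*(-1))/9 = -5 + ((2*k)*(-1))/9 = -5 + (-2*k)/9 = -5 - 2*k/9)
V(19)/(-12959) + 46519/j(L(A(2, 1)), 125) = (-5 - 2/9*19)/(-12959) + 46519/(88/3) = (-5 - 38/9)*(-1/12959) + 46519*(3/88) = -83/9*(-1/12959) + 12687/8 = 83/116631 + 12687/8 = 1479698161/933048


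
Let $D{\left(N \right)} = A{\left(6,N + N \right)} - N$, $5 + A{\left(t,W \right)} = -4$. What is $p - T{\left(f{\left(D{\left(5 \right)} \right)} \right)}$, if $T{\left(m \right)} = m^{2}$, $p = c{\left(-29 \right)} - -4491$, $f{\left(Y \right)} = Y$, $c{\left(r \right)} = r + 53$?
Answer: $4319$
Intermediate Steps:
$A{\left(t,W \right)} = -9$ ($A{\left(t,W \right)} = -5 - 4 = -9$)
$c{\left(r \right)} = 53 + r$
$D{\left(N \right)} = -9 - N$
$p = 4515$ ($p = \left(53 - 29\right) - -4491 = 24 + 4491 = 4515$)
$p - T{\left(f{\left(D{\left(5 \right)} \right)} \right)} = 4515 - \left(-9 - 5\right)^{2} = 4515 - \left(-14\right)^{2} = 4515 - 196 = 4319$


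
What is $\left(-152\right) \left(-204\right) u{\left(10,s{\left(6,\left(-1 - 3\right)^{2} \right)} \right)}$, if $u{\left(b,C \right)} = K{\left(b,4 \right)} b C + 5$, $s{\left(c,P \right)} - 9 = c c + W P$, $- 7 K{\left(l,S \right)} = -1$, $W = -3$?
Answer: $\frac{155040}{7} \approx 22149.0$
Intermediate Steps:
$K{\left(l,S \right)} = \frac{1}{7}$ ($K{\left(l,S \right)} = \left(- \frac{1}{7}\right) \left(-1\right) = \frac{1}{7}$)
$s{\left(c,P \right)} = 9 + c^{2} - 3 P$ ($s{\left(c,P \right)} = 9 - \left(3 P - c c\right) = 9 - \left(- c^{2} + 3 P\right) = 9 + c^{2} - 3 P$)
$u{\left(b,C \right)} = 5 + \frac{C b}{7}$ ($u{\left(b,C \right)} = \frac{b}{7} C + 5 = \frac{C b}{7} + 5 = 5 + \frac{C b}{7}$)
$\left(-152\right) \left(-204\right) u{\left(10,s{\left(6,\left(-1 - 3\right)^{2} \right)} \right)} = \left(-152\right) \left(-204\right) \left(5 + \frac{1}{7} \left(9 + 6^{2} - 3 \left(-1 - 3\right)^{2}\right) 10\right) = 31008 \left(5 + \frac{1}{7} \left(9 + 36 - 3 \left(-4\right)^{2}\right) 10\right) = 31008 \left(5 + \frac{1}{7} \left(9 + 36 - 48\right) 10\right) = 31008 \left(5 + \frac{1}{7} \left(-3\right) 10\right) = 31008 \left(5 - \frac{30}{7}\right) = 31008 \cdot \frac{5}{7} = \frac{155040}{7}$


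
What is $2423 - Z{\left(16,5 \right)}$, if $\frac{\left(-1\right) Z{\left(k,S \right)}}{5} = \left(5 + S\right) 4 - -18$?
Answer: $2713$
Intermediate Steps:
$Z{\left(k,S \right)} = -190 - 20 S$ ($Z{\left(k,S \right)} = - 5 \left(\left(5 + S\right) 4 - -18\right) = - 5 \left(\left(20 + 4 S\right) + 18\right) = - 5 \left(38 + 4 S\right) = -190 - 20 S$)
$2423 - Z{\left(16,5 \right)} = 2423 - \left(-190 - 100\right) = 2423 - -290 = 2423 + 290 = 2713$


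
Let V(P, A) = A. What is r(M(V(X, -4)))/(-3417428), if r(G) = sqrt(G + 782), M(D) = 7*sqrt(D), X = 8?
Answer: -sqrt(782 + 14*I)/3417428 ≈ -8.1832e-6 - 7.3245e-8*I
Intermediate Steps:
r(G) = sqrt(782 + G)
r(M(V(X, -4)))/(-3417428) = sqrt(782 + 7*sqrt(-4))/(-3417428) = sqrt(782 + 7*(2*I))*(-1/3417428) = sqrt(782 + 14*I)*(-1/3417428) = -sqrt(782 + 14*I)/3417428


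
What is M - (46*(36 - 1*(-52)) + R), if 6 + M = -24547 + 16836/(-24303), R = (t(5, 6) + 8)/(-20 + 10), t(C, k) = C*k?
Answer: -1158357646/40505 ≈ -28598.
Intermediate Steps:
R = -19/5 (R = (5*6 + 8)/(-20 + 10) = (30 + 8)/(-10) = 38*(-⅒) = -19/5 ≈ -3.8000)
M = -198909465/8101 (M = -6 + (-24547 + 16836/(-24303)) = -6 + (-24547 + 16836*(-1/24303)) = -6 + (-24547 - 5612/8101) = -6 - 198860859/8101 = -198909465/8101 ≈ -24554.)
M - (46*(36 - 1*(-52)) + R) = -198909465/8101 - (46*(36 - 1*(-52)) - 19/5) = -198909465/8101 - (46*(36 + 52) - 19/5) = -198909465/8101 - (46*88 - 19/5) = -198909465/8101 - (4048 - 19/5) = -198909465/8101 - 1*20221/5 = -198909465/8101 - 20221/5 = -1158357646/40505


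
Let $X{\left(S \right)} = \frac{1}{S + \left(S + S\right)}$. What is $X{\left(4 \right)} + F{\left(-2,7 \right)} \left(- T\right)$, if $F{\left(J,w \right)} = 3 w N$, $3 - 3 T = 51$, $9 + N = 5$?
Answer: $- \frac{16127}{12} \approx -1343.9$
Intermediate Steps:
$N = -4$ ($N = -9 + 5 = -4$)
$T = -16$ ($T = 1 - 17 = -16$)
$F{\left(J,w \right)} = - 12 w$ ($F{\left(J,w \right)} = 3 w \left(-4\right) = - 12 w$)
$X{\left(S \right)} = \frac{1}{3 S}$ ($X{\left(S \right)} = \frac{1}{S + 2 S} = \frac{1}{3 S}$)
$X{\left(4 \right)} + F{\left(-2,7 \right)} \left(- T\right) = \frac{1}{3 \cdot 4} + \left(-12\right) 7 \left(\left(-1\right) \left(-16\right)\right) = \frac{1}{3} \cdot \frac{1}{4} - 1344 = \frac{1}{12} - 1344 = - \frac{16127}{12}$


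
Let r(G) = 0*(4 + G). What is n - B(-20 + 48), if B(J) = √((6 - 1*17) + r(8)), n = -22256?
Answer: -22256 - I*√11 ≈ -22256.0 - 3.3166*I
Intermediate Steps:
r(G) = 0
B(J) = I*√11 (B(J) = √((6 - 1*17) + 0) = √((6 - 17) + 0) = √(-11 + 0) = √(-11) = I*√11)
n - B(-20 + 48) = -22256 - I*√11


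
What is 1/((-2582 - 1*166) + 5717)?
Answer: 1/2969 ≈ 0.00033681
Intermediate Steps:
1/((-2582 - 1*166) + 5717) = 1/((-2582 - 166) + 5717) = 1/(-2748 + 5717) = 1/2969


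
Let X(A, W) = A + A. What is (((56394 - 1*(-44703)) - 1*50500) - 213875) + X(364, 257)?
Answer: -162550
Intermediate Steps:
X(A, W) = 2*A
(((56394 - 1*(-44703)) - 1*50500) - 213875) + X(364, 257) = (((56394 - 1*(-44703)) - 1*50500) - 213875) + 2*364 = (((56394 + 44703) - 50500) - 213875) + 728 = ((101097 - 50500) - 213875) + 728 = (50597 - 213875) + 728 = -163278 + 728 = -162550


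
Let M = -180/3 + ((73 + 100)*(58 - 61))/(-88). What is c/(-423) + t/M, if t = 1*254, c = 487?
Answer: -1308167/223767 ≈ -5.8461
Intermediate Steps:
M = -4761/88 (M = -180*⅓ + (173*(-3))*(-1/88) = -60 - 519*(-1/88) = -60 + 519/88 = -4761/88 ≈ -54.102)
t = 254
c/(-423) + t/M = 487/(-423) + 254/(-4761/88) = 487*(-1/423) + 254*(-88/4761) = -487/423 - 22352/4761 = -1308167/223767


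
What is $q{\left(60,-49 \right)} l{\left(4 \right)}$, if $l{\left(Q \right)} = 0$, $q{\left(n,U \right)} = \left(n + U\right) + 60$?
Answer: $0$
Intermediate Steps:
$q{\left(n,U \right)} = 60 + U + n$ ($q{\left(n,U \right)} = \left(U + n\right) + 60 = 60 + U + n$)
$q{\left(60,-49 \right)} l{\left(4 \right)} = \left(60 - 49 + 60\right) 0 = 71 \cdot 0 = 0$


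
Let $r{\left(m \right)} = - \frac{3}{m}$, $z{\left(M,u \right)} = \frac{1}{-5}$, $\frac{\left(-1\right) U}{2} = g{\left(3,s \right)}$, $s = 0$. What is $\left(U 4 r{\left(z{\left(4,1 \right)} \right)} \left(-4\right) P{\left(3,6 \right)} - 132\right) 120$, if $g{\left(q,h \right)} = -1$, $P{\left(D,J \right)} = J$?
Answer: $-361440$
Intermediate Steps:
$U = 2$ ($U = \left(-2\right) \left(-1\right) = 2$)
$z{\left(M,u \right)} = - \frac{1}{5}$
$\left(U 4 r{\left(z{\left(4,1 \right)} \right)} \left(-4\right) P{\left(3,6 \right)} - 132\right) 120 = \left(2 \cdot 4 \left(- \frac{3}{- \frac{1}{5}}\right) \left(-4\right) 6 - 132\right) 120 = \left(8 \left(\left(-3\right) \left(-5\right)\right) \left(-4\right) 6 - 132\right) 120 = \left(8 \cdot 15 \left(-4\right) 6 - 132\right) 120 = \left(120 \left(-4\right) 6 - 132\right) 120 = \left(\left(-480\right) 6 - 132\right) 120 = \left(-2880 - 132\right) 120 = \left(-3012\right) 120 = -361440$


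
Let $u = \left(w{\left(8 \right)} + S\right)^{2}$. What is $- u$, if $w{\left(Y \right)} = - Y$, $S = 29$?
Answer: $-441$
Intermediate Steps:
$u = 441$ ($u = \left(\left(-1\right) 8 + 29\right)^{2} = \left(-8 + 29\right)^{2} = 21^{2} = 441$)
$- u = \left(-1\right) 441 = -441$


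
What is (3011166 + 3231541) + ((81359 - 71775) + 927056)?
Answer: 7179347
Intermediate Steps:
(3011166 + 3231541) + ((81359 - 71775) + 927056) = 6242707 + (9584 + 927056) = 6242707 + 936640 = 7179347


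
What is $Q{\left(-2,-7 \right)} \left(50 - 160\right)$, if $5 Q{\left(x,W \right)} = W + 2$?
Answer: $110$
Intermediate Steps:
$Q{\left(x,W \right)} = \frac{2}{5} + \frac{W}{5}$ ($Q{\left(x,W \right)} = \frac{W + 2}{5} = \frac{2 + W}{5} = \frac{2}{5} + \frac{W}{5}$)
$Q{\left(-2,-7 \right)} \left(50 - 160\right) = \left(\frac{2}{5} + \frac{1}{5} \left(-7\right)\right) \left(50 - 160\right) = \left(\frac{2}{5} - \frac{7}{5}\right) \left(-110\right) = \left(-1\right) \left(-110\right) = 110$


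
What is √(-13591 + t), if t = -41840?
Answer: 3*I*√6159 ≈ 235.44*I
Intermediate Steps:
√(-13591 + t) = √(-13591 - 41840) = √(-55431) = 3*I*√6159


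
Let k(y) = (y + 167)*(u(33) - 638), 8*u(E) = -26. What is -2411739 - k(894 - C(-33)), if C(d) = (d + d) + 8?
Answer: -6776721/4 ≈ -1.6942e+6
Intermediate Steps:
C(d) = 8 + 2*d (C(d) = 2*d + 8 = 8 + 2*d)
u(E) = -13/4 (u(E) = (⅛)*(-26) = -13/4)
k(y) = -428355/4 - 2565*y/4 (k(y) = (y + 167)*(-13/4 - 638) = (167 + y)*(-2565/4) = -428355/4 - 2565*y/4)
-2411739 - k(894 - C(-33)) = -2411739 - (-428355/4 - 2565*(894 - (8 + 2*(-33)))/4) = -2411739 - (-428355/4 - 2565*(894 - (8 - 66))/4) = -2411739 - (-428355/4 - 2565*(894 - 1*(-58))/4) = -2411739 - (-428355/4 - 2565*(894 + 58)/4) = -2411739 - (-428355/4 - 2565/4*952) = -2411739 - (-428355/4 - 610470) = -2411739 - 1*(-2870235/4) = -2411739 + 2870235/4 = -6776721/4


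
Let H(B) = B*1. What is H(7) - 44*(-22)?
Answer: 975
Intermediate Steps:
H(B) = B
H(7) - 44*(-22) = 7 - 44*(-22) = 7 + 968 = 975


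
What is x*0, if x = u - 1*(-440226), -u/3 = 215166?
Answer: 0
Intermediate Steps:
u = -645498 (u = -3*215166 = -645498)
x = -205272 (x = -645498 - 1*(-440226) = -645498 + 440226 = -205272)
x*0 = -205272*0 = 0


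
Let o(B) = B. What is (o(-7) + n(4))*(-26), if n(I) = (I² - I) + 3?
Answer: -208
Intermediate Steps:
n(I) = 3 + I² - I
(o(-7) + n(4))*(-26) = (-7 + (3 + 4² - 1*4))*(-26) = (-7 + (3 + 16 - 4))*(-26) = (-7 + 15)*(-26) = 8*(-26) = -208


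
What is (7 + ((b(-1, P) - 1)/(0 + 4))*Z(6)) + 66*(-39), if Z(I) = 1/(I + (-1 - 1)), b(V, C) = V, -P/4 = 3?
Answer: -20537/8 ≈ -2567.1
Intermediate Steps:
P = -12 (P = -4*3 = -12)
Z(I) = 1/(-2 + I) (Z(I) = 1/(I - 2) = 1/(-2 + I))
(7 + ((b(-1, P) - 1)/(0 + 4))*Z(6)) + 66*(-39) = (7 + ((-1 - 1)/(0 + 4))/(-2 + 6)) + 66*(-39) = (7 - 2/4/4) - 2574 = (7 - 2*1/4*(1/4)) - 2574 = (7 - 1/2*1/4) - 2574 = (7 - 1/8) - 2574 = 55/8 - 2574 = -20537/8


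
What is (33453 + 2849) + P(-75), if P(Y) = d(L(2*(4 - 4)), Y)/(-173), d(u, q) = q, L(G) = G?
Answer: 6280321/173 ≈ 36302.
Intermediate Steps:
P(Y) = -Y/173 (P(Y) = Y/(-173) = Y*(-1/173) = -Y/173)
(33453 + 2849) + P(-75) = (33453 + 2849) - 1/173*(-75) = 36302 + 75/173 = 6280321/173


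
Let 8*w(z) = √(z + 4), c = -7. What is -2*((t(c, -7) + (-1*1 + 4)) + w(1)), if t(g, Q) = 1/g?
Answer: -40/7 - √5/4 ≈ -6.2733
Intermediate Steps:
w(z) = √(4 + z)/8 (w(z) = √(z + 4)/8 = √(4 + z)/8)
-2*((t(c, -7) + (-1*1 + 4)) + w(1)) = -2*((1/(-7) + (-1*1 + 4)) + √(4 + 1)/8) = -2*((-⅐ + (-1 + 4)) + √5/8) = -2*((-⅐ + 3) + √5/8) = -2*(20/7 + √5/8) = -40/7 - √5/4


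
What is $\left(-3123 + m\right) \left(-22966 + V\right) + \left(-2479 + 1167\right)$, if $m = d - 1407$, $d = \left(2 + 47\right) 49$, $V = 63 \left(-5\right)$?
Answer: $49563937$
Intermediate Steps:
$V = -315$
$d = 2401$ ($d = 49 \cdot 49 = 2401$)
$m = 994$ ($m = 2401 - 1407 = 994$)
$\left(-3123 + m\right) \left(-22966 + V\right) + \left(-2479 + 1167\right) = \left(-3123 + 994\right) \left(-22966 - 315\right) + \left(-2479 + 1167\right) = \left(-2129\right) \left(-23281\right) - 1312 = 49565249 - 1312 = 49563937$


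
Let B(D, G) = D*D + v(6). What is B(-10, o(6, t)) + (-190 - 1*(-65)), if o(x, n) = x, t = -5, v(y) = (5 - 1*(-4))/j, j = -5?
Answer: -134/5 ≈ -26.800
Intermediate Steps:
v(y) = -9/5 (v(y) = (5 - 1*(-4))/(-5) = (5 + 4)*(-⅕) = 9*(-⅕) = -9/5)
B(D, G) = -9/5 + D² (B(D, G) = D*D - 9/5 = D² - 9/5 = -9/5 + D²)
B(-10, o(6, t)) + (-190 - 1*(-65)) = (-9/5 + (-10)²) + (-190 - 1*(-65)) = (-9/5 + 100) + (-190 + 65) = 491/5 - 125 = -134/5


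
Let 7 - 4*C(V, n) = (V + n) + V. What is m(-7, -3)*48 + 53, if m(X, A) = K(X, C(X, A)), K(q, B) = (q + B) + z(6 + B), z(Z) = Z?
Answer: 581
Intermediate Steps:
C(V, n) = 7/4 - V/2 - n/4 (C(V, n) = 7/4 - ((V + n) + V)/4 = 7/4 - (n + 2*V)/4 = 7/4 + (-V/2 - n/4) = 7/4 - V/2 - n/4)
K(q, B) = 6 + q + 2*B (K(q, B) = (q + B) + (6 + B) = (B + q) + (6 + B) = 6 + q + 2*B)
m(X, A) = 19/2 - A/2 (m(X, A) = 6 + X + 2*(7/4 - X/2 - A/4) = 6 + X + (7/2 - X - A/2) = 19/2 - A/2)
m(-7, -3)*48 + 53 = (19/2 - ½*(-3))*48 + 53 = (19/2 + 3/2)*48 + 53 = 11*48 + 53 = 528 + 53 = 581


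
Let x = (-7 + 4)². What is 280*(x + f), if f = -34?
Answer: -7000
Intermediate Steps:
x = 9 (x = (-3)² = 9)
280*(x + f) = 280*(9 - 34) = 280*(-25) = -7000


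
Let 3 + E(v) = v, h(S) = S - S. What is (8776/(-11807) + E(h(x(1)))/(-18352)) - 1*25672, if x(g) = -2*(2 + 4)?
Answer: -5562822968739/216682064 ≈ -25673.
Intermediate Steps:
x(g) = -12 (x(g) = -2*6 = -12)
h(S) = 0
E(v) = -3 + v
(8776/(-11807) + E(h(x(1)))/(-18352)) - 1*25672 = (8776/(-11807) + (-3 + 0)/(-18352)) - 1*25672 = (8776*(-1/11807) - 3*(-1/18352)) - 25672 = (-8776/11807 + 3/18352) - 25672 = -161021731/216682064 - 25672 = -5562822968739/216682064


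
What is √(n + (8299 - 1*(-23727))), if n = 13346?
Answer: 2*√11343 ≈ 213.01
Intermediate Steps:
√(n + (8299 - 1*(-23727))) = √(13346 + (8299 - 1*(-23727))) = √(13346 + (8299 + 23727)) = √(13346 + 32026) = √45372 = 2*√11343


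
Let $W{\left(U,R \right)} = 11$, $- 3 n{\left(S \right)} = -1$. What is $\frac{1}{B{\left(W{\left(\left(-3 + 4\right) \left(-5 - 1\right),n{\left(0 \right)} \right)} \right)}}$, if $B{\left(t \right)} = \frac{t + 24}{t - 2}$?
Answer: $\frac{9}{35} \approx 0.25714$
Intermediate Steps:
$n{\left(S \right)} = \frac{1}{3}$ ($n{\left(S \right)} = \left(- \frac{1}{3}\right) \left(-1\right) = \frac{1}{3}$)
$B{\left(t \right)} = \frac{24 + t}{-2 + t}$
$\frac{1}{B{\left(W{\left(\left(-3 + 4\right) \left(-5 - 1\right),n{\left(0 \right)} \right)} \right)}} = \frac{1}{\frac{1}{-2 + 11} \left(24 + 11\right)} = \frac{1}{\frac{1}{9} \cdot 35} = \frac{1}{\frac{35}{9}} = \frac{9}{35}$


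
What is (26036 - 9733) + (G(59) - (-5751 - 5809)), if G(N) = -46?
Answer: 27817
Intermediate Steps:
(26036 - 9733) + (G(59) - (-5751 - 5809)) = (26036 - 9733) + (-46 - (-5751 - 5809)) = 16303 + (-46 - 1*(-11560)) = 16303 + (-46 + 11560) = 16303 + 11514 = 27817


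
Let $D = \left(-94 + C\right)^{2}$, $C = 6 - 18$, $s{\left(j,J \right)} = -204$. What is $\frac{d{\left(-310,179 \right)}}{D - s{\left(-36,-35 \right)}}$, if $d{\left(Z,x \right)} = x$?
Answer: $\frac{179}{11440} \approx 0.015647$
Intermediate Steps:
$C = -12$ ($C = 6 - 18 = -12$)
$D = 11236$ ($D = \left(-94 - 12\right)^{2} = \left(-106\right)^{2} = 11236$)
$\frac{d{\left(-310,179 \right)}}{D - s{\left(-36,-35 \right)}} = \frac{179}{11236 - -204} = \frac{179}{11236 + 204} = \frac{179}{11440}$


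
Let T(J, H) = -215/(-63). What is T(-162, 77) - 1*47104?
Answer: -2967337/63 ≈ -47101.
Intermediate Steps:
T(J, H) = 215/63 (T(J, H) = -215*(-1/63) = 215/63)
T(-162, 77) - 1*47104 = 215/63 - 1*47104 = 215/63 - 47104 = -2967337/63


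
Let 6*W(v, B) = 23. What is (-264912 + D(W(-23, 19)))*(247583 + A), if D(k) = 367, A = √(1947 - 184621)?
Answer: -65496844735 - 264545*I*√182674 ≈ -6.5497e+10 - 1.1307e+8*I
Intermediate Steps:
A = I*√182674 (A = √(-182674) = I*√182674 ≈ 427.4*I)
W(v, B) = 23/6 (W(v, B) = (⅙)*23 = 23/6)
(-264912 + D(W(-23, 19)))*(247583 + A) = (-264912 + 367)*(247583 + I*√182674) = -264545*(247583 + I*√182674) = -65496844735 - 264545*I*√182674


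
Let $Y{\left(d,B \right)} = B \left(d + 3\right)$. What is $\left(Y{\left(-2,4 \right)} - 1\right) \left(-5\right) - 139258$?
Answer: $-139273$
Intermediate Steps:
$Y{\left(d,B \right)} = B \left(3 + d\right)$
$\left(Y{\left(-2,4 \right)} - 1\right) \left(-5\right) - 139258 = \left(4 \left(3 - 2\right) - 1\right) \left(-5\right) - 139258 = \left(4 \cdot 1 - 1\right) \left(-5\right) - 139258 = \left(4 - 1\right) \left(-5\right) - 139258 = 3 \left(-5\right) - 139258 = -15 - 139258 = -139273$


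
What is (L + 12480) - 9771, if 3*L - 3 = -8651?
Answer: -521/3 ≈ -173.67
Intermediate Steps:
L = -8648/3 (L = 1 + (⅓)*(-8651) = 1 - 8651/3 = -8648/3 ≈ -2882.7)
(L + 12480) - 9771 = (-8648/3 + 12480) - 9771 = 28792/3 - 9771 = -521/3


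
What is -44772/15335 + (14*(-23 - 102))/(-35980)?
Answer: -22629433/7882190 ≈ -2.8710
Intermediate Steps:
-44772/15335 + (14*(-23 - 102))/(-35980) = -44772*1/15335 + (14*(-125))*(-1/35980) = -44772/15335 - 1750*(-1/35980) = -44772/15335 + 25/514 = -22629433/7882190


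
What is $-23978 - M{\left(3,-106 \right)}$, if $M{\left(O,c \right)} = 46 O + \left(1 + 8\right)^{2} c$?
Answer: $-15530$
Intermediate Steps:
$M{\left(O,c \right)} = 46 O + 81 c$ ($M{\left(O,c \right)} = 46 O + 9^{2} c = 46 O + 81 c$)
$-23978 - M{\left(3,-106 \right)} = -23978 - \left(46 \cdot 3 + 81 \left(-106\right)\right) = -23978 - \left(138 - 8586\right) = -23978 - -8448 = -23978 + 8448 = -15530$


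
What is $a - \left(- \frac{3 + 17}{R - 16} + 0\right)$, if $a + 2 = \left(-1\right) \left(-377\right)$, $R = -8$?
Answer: $\frac{2245}{6} \approx 374.17$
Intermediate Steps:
$a = 375$ ($a = -2 - -377 = -2 + 377 = 375$)
$a - \left(- \frac{3 + 17}{R - 16} + 0\right) = 375 - \left(- \frac{3 + 17}{-8 - 16} + 0\right) = 375 - \left(- \frac{20}{-24} + 0\right) = 375 - \left(- \frac{20 \left(-1\right)}{24} + 0\right) = 375 - \left(\left(-1\right) \left(- \frac{5}{6}\right) + 0\right) = 375 - \left(\frac{5}{6} + 0\right) = 375 - \frac{5}{6} = \frac{2245}{6}$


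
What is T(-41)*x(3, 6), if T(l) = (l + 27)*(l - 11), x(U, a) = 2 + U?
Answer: 3640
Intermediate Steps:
T(l) = (-11 + l)*(27 + l) (T(l) = (27 + l)*(-11 + l) = (-11 + l)*(27 + l))
T(-41)*x(3, 6) = (-297 + (-41)² + 16*(-41))*(2 + 3) = (-297 + 1681 - 656)*5 = 728*5 = 3640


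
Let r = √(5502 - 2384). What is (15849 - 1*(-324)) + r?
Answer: 16173 + √3118 ≈ 16229.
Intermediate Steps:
r = √3118 ≈ 55.839
(15849 - 1*(-324)) + r = (15849 - 1*(-324)) + √3118 = (15849 + 324) + √3118 = 16173 + √3118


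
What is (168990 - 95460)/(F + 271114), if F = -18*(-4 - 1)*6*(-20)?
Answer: 36765/130157 ≈ 0.28247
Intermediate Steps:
F = -10800 (F = -(-90)*6*(-20) = -18*(-30)*(-20) = 540*(-20) = -10800)
(168990 - 95460)/(F + 271114) = (168990 - 95460)/(-10800 + 271114) = 73530/260314 = 73530*(1/260314) = 36765/130157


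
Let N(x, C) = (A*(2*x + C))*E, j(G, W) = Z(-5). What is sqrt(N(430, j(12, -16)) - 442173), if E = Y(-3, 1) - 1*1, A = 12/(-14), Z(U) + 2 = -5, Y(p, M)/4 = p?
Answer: I*sqrt(21200739)/7 ≈ 657.78*I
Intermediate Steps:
Y(p, M) = 4*p
Z(U) = -7 (Z(U) = -2 - 5 = -7)
j(G, W) = -7
A = -6/7 (A = 12*(-1/14) = -6/7 ≈ -0.85714)
E = -13 (E = 4*(-3) - 1*1 = -12 - 1 = -13)
N(x, C) = 78*C/7 + 156*x/7 (N(x, C) = -6*(2*x + C)/7*(-13) = -6*(C + 2*x)/7*(-13) = (-12*x/7 - 6*C/7)*(-13) = 78*C/7 + 156*x/7)
sqrt(N(430, j(12, -16)) - 442173) = sqrt(((78/7)*(-7) + (156/7)*430) - 442173) = sqrt((-78 + 67080/7) - 442173) = sqrt(66534/7 - 442173) = sqrt(-3028677/7) = I*sqrt(21200739)/7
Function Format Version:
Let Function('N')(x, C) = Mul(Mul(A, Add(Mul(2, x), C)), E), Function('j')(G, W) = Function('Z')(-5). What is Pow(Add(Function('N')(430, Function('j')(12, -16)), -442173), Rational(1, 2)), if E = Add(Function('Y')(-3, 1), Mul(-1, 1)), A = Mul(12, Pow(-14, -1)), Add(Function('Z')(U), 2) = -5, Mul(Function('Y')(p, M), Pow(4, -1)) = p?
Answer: Mul(Rational(1, 7), I, Pow(21200739, Rational(1, 2))) ≈ Mul(657.78, I)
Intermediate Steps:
Function('Y')(p, M) = Mul(4, p)
Function('Z')(U) = -7 (Function('Z')(U) = Add(-2, -5) = -7)
Function('j')(G, W) = -7
A = Rational(-6, 7) (A = Mul(12, Rational(-1, 14)) = Rational(-6, 7) ≈ -0.85714)
E = -13 (E = Add(Mul(4, -3), Mul(-1, 1)) = Add(-12, -1) = -13)
Function('N')(x, C) = Add(Mul(Rational(78, 7), C), Mul(Rational(156, 7), x)) (Function('N')(x, C) = Mul(Mul(Rational(-6, 7), Add(Mul(2, x), C)), -13) = Mul(Mul(Rational(-6, 7), Add(C, Mul(2, x))), -13) = Mul(Add(Mul(Rational(-12, 7), x), Mul(Rational(-6, 7), C)), -13) = Add(Mul(Rational(78, 7), C), Mul(Rational(156, 7), x)))
Pow(Add(Function('N')(430, Function('j')(12, -16)), -442173), Rational(1, 2)) = Pow(Add(Add(Mul(Rational(78, 7), -7), Mul(Rational(156, 7), 430)), -442173), Rational(1, 2)) = Pow(Add(Add(-78, Rational(67080, 7)), -442173), Rational(1, 2)) = Pow(Add(Rational(66534, 7), -442173), Rational(1, 2)) = Pow(Rational(-3028677, 7), Rational(1, 2)) = Mul(Rational(1, 7), I, Pow(21200739, Rational(1, 2)))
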